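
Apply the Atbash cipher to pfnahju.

p(15) → k(10)
f(5) → u(20)
n(13) → m(12)
a(0) → z(25)
h(7) → s(18)
j(9) → q(16)
u(20) → f(5)

kumzsqf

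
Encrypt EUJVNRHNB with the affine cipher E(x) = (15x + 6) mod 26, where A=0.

E(4): 15·4+6=66≡14 → O
U(20): 15·20+6=306≡20 → U
J(9): 15·9+6=141≡11 → L
V(21): 15·21+6=321≡9 → J
N(13): 15·13+6=201≡19 → T
R(17): 15·17+6=261≡1 → B
H(7): 15·7+6=111≡7 → H
N(13): 15·13+6=201≡19 → T
B(1): 15·1+6=21 → V

OULJTBHTV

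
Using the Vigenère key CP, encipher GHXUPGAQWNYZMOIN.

Repeat the key across the message: CPCPCPCPCPCPCPCP
G(6)+C(2): 8 → I
H(7)+P(15): 22 → W
X(23)+C(2): 25 → Z
U(20)+P(15): 35≡9 → J
P(15)+C(2): 17 → R
G(6)+P(15): 21 → V
A(0)+C(2): 2 → C
Q(16)+P(15): 31≡5 → F
W(22)+C(2): 24 → Y
N(13)+P(15): 28≡2 → C
Y(24)+C(2): 26≡0 → A
Z(25)+P(15): 40≡14 → O
M(12)+C(2): 14 → O
O(14)+P(15): 29≡3 → D
I(8)+C(2): 10 → K
N(13)+P(15): 28≡2 → C

IWZJRVCFYCAOODKC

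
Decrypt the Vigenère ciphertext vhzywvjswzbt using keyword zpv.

Repeat the key across the ciphertext: zpvzpvzpvzpv
v(21)−z(25): -4≡22 → w
h(7)−p(15): -8≡18 → s
z(25)−v(21): 4 → e
y(24)−z(25): -1≡25 → z
w(22)−p(15): 7 → h
v(21)−v(21): 0 → a
j(9)−z(25): -16≡10 → k
s(18)−p(15): 3 → d
w(22)−v(21): 1 → b
z(25)−z(25): 0 → a
b(1)−p(15): -14≡12 → m
t(19)−v(21): -2≡24 → y

wsezhakdbamy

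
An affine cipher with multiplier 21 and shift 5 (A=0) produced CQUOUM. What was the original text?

LDXTXJ

The inverse of 21 mod 26 is 5, since 21·5=105≡1. Apply D(y)=5·(y−5) mod 26:
C(2): 5·(2−5)=-15≡11 → L
Q(16): 5·(16−5)=55≡3 → D
U(20): 5·(20−5)=75≡23 → X
O(14): 5·(14−5)=45≡19 → T
U(20): 5·(20−5)=75≡23 → X
M(12): 5·(12−5)=35≡9 → J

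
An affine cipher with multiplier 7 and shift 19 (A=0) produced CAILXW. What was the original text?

FBRKIT

The inverse of 7 mod 26 is 15, since 7·15=105≡1. Apply D(y)=15·(y−19) mod 26:
C(2): 15·(2−19)=-255≡5 → F
A(0): 15·(0−19)=-285≡1 → B
I(8): 15·(8−19)=-165≡17 → R
L(11): 15·(11−19)=-120≡10 → K
X(23): 15·(23−19)=60≡8 → I
W(22): 15·(22−19)=45≡19 → T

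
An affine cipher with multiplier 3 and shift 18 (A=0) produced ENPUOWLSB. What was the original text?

The inverse of 3 mod 26 is 9, since 3·9=27≡1. Apply D(y)=9·(y−18) mod 26:
E(4): 9·(4−18)=-126≡4 → E
N(13): 9·(13−18)=-45≡7 → H
P(15): 9·(15−18)=-27≡25 → Z
U(20): 9·(20−18)=18 → S
O(14): 9·(14−18)=-36≡16 → Q
W(22): 9·(22−18)=36≡10 → K
L(11): 9·(11−18)=-63≡15 → P
S(18): 9·(18−18)=0 → A
B(1): 9·(1−18)=-153≡3 → D

EHZSQKPAD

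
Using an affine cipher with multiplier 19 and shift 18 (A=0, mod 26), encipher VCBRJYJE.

V(21): 19·21+18=417≡1 → B
C(2): 19·2+18=56≡4 → E
B(1): 19·1+18=37≡11 → L
R(17): 19·17+18=341≡3 → D
J(9): 19·9+18=189≡7 → H
Y(24): 19·24+18=474≡6 → G
J(9): 19·9+18=189≡7 → H
E(4): 19·4+18=94≡16 → Q

BELDHGHQ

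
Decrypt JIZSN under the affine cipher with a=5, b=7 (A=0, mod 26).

QVOXW

The inverse of 5 mod 26 is 21, since 5·21=105≡1. Apply D(y)=21·(y−7) mod 26:
J(9): 21·(9−7)=42≡16 → Q
I(8): 21·(8−7)=21 → V
Z(25): 21·(25−7)=378≡14 → O
S(18): 21·(18−7)=231≡23 → X
N(13): 21·(13−7)=126≡22 → W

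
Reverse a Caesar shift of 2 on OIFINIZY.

MGDGLGXW

O(14): 14−2=12 → M
I(8): 8−2=6 → G
F(5): 5−2=3 → D
I(8): 8−2=6 → G
N(13): 13−2=11 → L
I(8): 8−2=6 → G
Z(25): 25−2=23 → X
Y(24): 24−2=22 → W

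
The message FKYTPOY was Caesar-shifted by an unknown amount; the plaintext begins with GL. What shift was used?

From the crib: F(5)−G(6)=-1≡25, so the shift is 25.

25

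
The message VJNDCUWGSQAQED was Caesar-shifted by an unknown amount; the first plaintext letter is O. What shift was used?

7

From the crib: V(21)−O(14)=7, so the shift is 7.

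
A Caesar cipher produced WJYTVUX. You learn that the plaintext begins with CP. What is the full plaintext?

CPEZBAD

From the crib: W(22)−C(2)=20, so the shift is 20.
Subtract 20 from each ciphertext letter:
W(22): 22−20=2 → C
J(9): 9−20=-11≡15 → P
Y(24): 24−20=4 → E
T(19): 19−20=-1≡25 → Z
V(21): 21−20=1 → B
U(20): 20−20=0 → A
X(23): 23−20=3 → D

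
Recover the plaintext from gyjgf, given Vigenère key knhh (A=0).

Repeat the key across the ciphertext: knhhk
g(6)−k(10): -4≡22 → w
y(24)−n(13): 11 → l
j(9)−h(7): 2 → c
g(6)−h(7): -1≡25 → z
f(5)−k(10): -5≡21 → v

wlczv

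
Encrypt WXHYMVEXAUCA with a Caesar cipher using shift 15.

W(22): 22+15=37≡11 → L
X(23): 23+15=38≡12 → M
H(7): 7+15=22 → W
Y(24): 24+15=39≡13 → N
M(12): 12+15=27≡1 → B
V(21): 21+15=36≡10 → K
E(4): 4+15=19 → T
X(23): 23+15=38≡12 → M
A(0): 0+15=15 → P
U(20): 20+15=35≡9 → J
C(2): 2+15=17 → R
A(0): 0+15=15 → P

LMWNBKTMPJRP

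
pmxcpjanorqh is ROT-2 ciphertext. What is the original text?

nkvanhylmpof

p(15): 15−2=13 → n
m(12): 12−2=10 → k
x(23): 23−2=21 → v
c(2): 2−2=0 → a
p(15): 15−2=13 → n
j(9): 9−2=7 → h
a(0): 0−2=-2≡24 → y
n(13): 13−2=11 → l
o(14): 14−2=12 → m
r(17): 17−2=15 → p
q(16): 16−2=14 → o
h(7): 7−2=5 → f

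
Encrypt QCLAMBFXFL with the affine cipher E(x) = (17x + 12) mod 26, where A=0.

Q(16): 17·16+12=284≡24 → Y
C(2): 17·2+12=46≡20 → U
L(11): 17·11+12=199≡17 → R
A(0): 17·0+12=12 → M
M(12): 17·12+12=216≡8 → I
B(1): 17·1+12=29≡3 → D
F(5): 17·5+12=97≡19 → T
X(23): 17·23+12=403≡13 → N
F(5): 17·5+12=97≡19 → T
L(11): 17·11+12=199≡17 → R

YURMIDTNTR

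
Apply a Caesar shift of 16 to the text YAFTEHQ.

Y(24): 24+16=40≡14 → O
A(0): 0+16=16 → Q
F(5): 5+16=21 → V
T(19): 19+16=35≡9 → J
E(4): 4+16=20 → U
H(7): 7+16=23 → X
Q(16): 16+16=32≡6 → G

OQVJUXG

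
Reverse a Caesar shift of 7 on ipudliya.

i(8): 8−7=1 → b
p(15): 15−7=8 → i
u(20): 20−7=13 → n
d(3): 3−7=-4≡22 → w
l(11): 11−7=4 → e
i(8): 8−7=1 → b
y(24): 24−7=17 → r
a(0): 0−7=-7≡19 → t

binwebrt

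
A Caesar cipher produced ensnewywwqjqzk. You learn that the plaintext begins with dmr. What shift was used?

From the crib: e(4)−d(3)=1, so the shift is 1.

1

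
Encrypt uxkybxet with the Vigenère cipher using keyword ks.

Repeat the key across the message: ksksksks
u(20)+k(10): 30≡4 → e
x(23)+s(18): 41≡15 → p
k(10)+k(10): 20 → u
y(24)+s(18): 42≡16 → q
b(1)+k(10): 11 → l
x(23)+s(18): 41≡15 → p
e(4)+k(10): 14 → o
t(19)+s(18): 37≡11 → l

epuqlpol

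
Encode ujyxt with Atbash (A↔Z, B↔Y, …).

fqbcg

u(20) → f(5)
j(9) → q(16)
y(24) → b(1)
x(23) → c(2)
t(19) → g(6)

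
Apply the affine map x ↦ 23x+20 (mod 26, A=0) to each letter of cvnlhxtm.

c(2): 23·2+20=66≡14 → o
v(21): 23·21+20=503≡9 → j
n(13): 23·13+20=319≡7 → h
l(11): 23·11+20=273≡13 → n
h(7): 23·7+20=181≡25 → z
x(23): 23·23+20=549≡3 → d
t(19): 23·19+20=457≡15 → p
m(12): 23·12+20=296≡10 → k

ojhnzdpk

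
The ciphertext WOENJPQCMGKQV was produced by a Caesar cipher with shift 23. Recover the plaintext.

W(22): 22−23=-1≡25 → Z
O(14): 14−23=-9≡17 → R
E(4): 4−23=-19≡7 → H
N(13): 13−23=-10≡16 → Q
J(9): 9−23=-14≡12 → M
P(15): 15−23=-8≡18 → S
Q(16): 16−23=-7≡19 → T
C(2): 2−23=-21≡5 → F
M(12): 12−23=-11≡15 → P
G(6): 6−23=-17≡9 → J
K(10): 10−23=-13≡13 → N
Q(16): 16−23=-7≡19 → T
V(21): 21−23=-2≡24 → Y

ZRHQMSTFPJNTY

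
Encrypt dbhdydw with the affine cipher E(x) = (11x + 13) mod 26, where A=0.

d(3): 11·3+13=46≡20 → u
b(1): 11·1+13=24 → y
h(7): 11·7+13=90≡12 → m
d(3): 11·3+13=46≡20 → u
y(24): 11·24+13=277≡17 → r
d(3): 11·3+13=46≡20 → u
w(22): 11·22+13=255≡21 → v

uymuruv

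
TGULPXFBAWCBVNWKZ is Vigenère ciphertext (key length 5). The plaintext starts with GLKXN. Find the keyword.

NVKOC

Subtract each crib letter from the matching ciphertext letter (mod 26):
T(19)−G(6)=13 → N
G(6)−L(11)=-5≡21 → V
U(20)−K(10)=10 → K
L(11)−X(23)=-12≡14 → O
P(15)−N(13)=2 → C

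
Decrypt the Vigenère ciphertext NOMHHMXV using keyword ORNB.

ZXZGTVKU

Repeat the key across the ciphertext: ORNBORNB
N(13)−O(14): -1≡25 → Z
O(14)−R(17): -3≡23 → X
M(12)−N(13): -1≡25 → Z
H(7)−B(1): 6 → G
H(7)−O(14): -7≡19 → T
M(12)−R(17): -5≡21 → V
X(23)−N(13): 10 → K
V(21)−B(1): 20 → U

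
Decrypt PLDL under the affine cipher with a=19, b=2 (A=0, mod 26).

The inverse of 19 mod 26 is 11, since 19·11=209≡1. Apply D(y)=11·(y−2) mod 26:
P(15): 11·(15−2)=143≡13 → N
L(11): 11·(11−2)=99≡21 → V
D(3): 11·(3−2)=11 → L
L(11): 11·(11−2)=99≡21 → V

NVLV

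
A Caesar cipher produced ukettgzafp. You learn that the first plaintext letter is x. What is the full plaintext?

xnhwwjcdis

From the crib: u(20)−x(23)=-3≡23, so the shift is 23.
Subtract 23 from each ciphertext letter:
u(20): 20−23=-3≡23 → x
k(10): 10−23=-13≡13 → n
e(4): 4−23=-19≡7 → h
t(19): 19−23=-4≡22 → w
t(19): 19−23=-4≡22 → w
g(6): 6−23=-17≡9 → j
z(25): 25−23=2 → c
a(0): 0−23=-23≡3 → d
f(5): 5−23=-18≡8 → i
p(15): 15−23=-8≡18 → s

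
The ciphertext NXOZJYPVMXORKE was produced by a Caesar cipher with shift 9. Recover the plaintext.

EOFQAPGMDOFIBV

N(13): 13−9=4 → E
X(23): 23−9=14 → O
O(14): 14−9=5 → F
Z(25): 25−9=16 → Q
J(9): 9−9=0 → A
Y(24): 24−9=15 → P
P(15): 15−9=6 → G
V(21): 21−9=12 → M
M(12): 12−9=3 → D
X(23): 23−9=14 → O
O(14): 14−9=5 → F
R(17): 17−9=8 → I
K(10): 10−9=1 → B
E(4): 4−9=-5≡21 → V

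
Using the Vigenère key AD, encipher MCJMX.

MFJPX

Repeat the key across the message: ADADA
M(12)+A(0): 12 → M
C(2)+D(3): 5 → F
J(9)+A(0): 9 → J
M(12)+D(3): 15 → P
X(23)+A(0): 23 → X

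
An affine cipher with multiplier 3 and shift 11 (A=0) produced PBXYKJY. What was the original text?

The inverse of 3 mod 26 is 9, since 3·9=27≡1. Apply D(y)=9·(y−11) mod 26:
P(15): 9·(15−11)=36≡10 → K
B(1): 9·(1−11)=-90≡14 → O
X(23): 9·(23−11)=108≡4 → E
Y(24): 9·(24−11)=117≡13 → N
K(10): 9·(10−11)=-9≡17 → R
J(9): 9·(9−11)=-18≡8 → I
Y(24): 9·(24−11)=117≡13 → N

KOENRIN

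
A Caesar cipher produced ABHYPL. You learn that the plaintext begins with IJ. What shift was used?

18

From the crib: A(0)−I(8)=-8≡18, so the shift is 18.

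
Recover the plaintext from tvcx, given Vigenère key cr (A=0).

reag

Repeat the key across the ciphertext: crcr
t(19)−c(2): 17 → r
v(21)−r(17): 4 → e
c(2)−c(2): 0 → a
x(23)−r(17): 6 → g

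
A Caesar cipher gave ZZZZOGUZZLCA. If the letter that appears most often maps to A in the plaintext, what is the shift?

The most frequent ciphertext letter is Z (appears 6 times).
Z is position 25; A is position 0.
Shift = 25.

25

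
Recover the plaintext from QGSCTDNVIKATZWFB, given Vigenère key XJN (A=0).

Repeat the key across the ciphertext: XJNXJNXJNXJNXJNX
Q(16)−X(23): -7≡19 → T
G(6)−J(9): -3≡23 → X
S(18)−N(13): 5 → F
C(2)−X(23): -21≡5 → F
T(19)−J(9): 10 → K
D(3)−N(13): -10≡16 → Q
N(13)−X(23): -10≡16 → Q
V(21)−J(9): 12 → M
I(8)−N(13): -5≡21 → V
K(10)−X(23): -13≡13 → N
A(0)−J(9): -9≡17 → R
T(19)−N(13): 6 → G
Z(25)−X(23): 2 → C
W(22)−J(9): 13 → N
F(5)−N(13): -8≡18 → S
B(1)−X(23): -22≡4 → E

TXFFKQQMVNRGCNSE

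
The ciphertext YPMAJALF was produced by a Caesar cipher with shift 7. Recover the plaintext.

RIFTCTEY

Y(24): 24−7=17 → R
P(15): 15−7=8 → I
M(12): 12−7=5 → F
A(0): 0−7=-7≡19 → T
J(9): 9−7=2 → C
A(0): 0−7=-7≡19 → T
L(11): 11−7=4 → E
F(5): 5−7=-2≡24 → Y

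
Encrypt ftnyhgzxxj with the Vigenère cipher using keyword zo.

ehmmguylwx

Repeat the key across the message: zozozozozo
f(5)+z(25): 30≡4 → e
t(19)+o(14): 33≡7 → h
n(13)+z(25): 38≡12 → m
y(24)+o(14): 38≡12 → m
h(7)+z(25): 32≡6 → g
g(6)+o(14): 20 → u
z(25)+z(25): 50≡24 → y
x(23)+o(14): 37≡11 → l
x(23)+z(25): 48≡22 → w
j(9)+o(14): 23 → x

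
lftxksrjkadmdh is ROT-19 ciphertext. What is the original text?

smaerzyqrhktko

l(11): 11−19=-8≡18 → s
f(5): 5−19=-14≡12 → m
t(19): 19−19=0 → a
x(23): 23−19=4 → e
k(10): 10−19=-9≡17 → r
s(18): 18−19=-1≡25 → z
r(17): 17−19=-2≡24 → y
j(9): 9−19=-10≡16 → q
k(10): 10−19=-9≡17 → r
a(0): 0−19=-19≡7 → h
d(3): 3−19=-16≡10 → k
m(12): 12−19=-7≡19 → t
d(3): 3−19=-16≡10 → k
h(7): 7−19=-12≡14 → o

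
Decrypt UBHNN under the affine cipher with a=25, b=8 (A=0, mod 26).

OHBVV

The inverse of 25 mod 26 is 25, since 25·25=625≡1. Apply D(y)=25·(y−8) mod 26:
U(20): 25·(20−8)=300≡14 → O
B(1): 25·(1−8)=-175≡7 → H
H(7): 25·(7−8)=-25≡1 → B
N(13): 25·(13−8)=125≡21 → V
N(13): 25·(13−8)=125≡21 → V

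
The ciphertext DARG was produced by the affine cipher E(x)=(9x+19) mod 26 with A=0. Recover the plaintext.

EVUN

The inverse of 9 mod 26 is 3, since 9·3=27≡1. Apply D(y)=3·(y−19) mod 26:
D(3): 3·(3−19)=-48≡4 → E
A(0): 3·(0−19)=-57≡21 → V
R(17): 3·(17−19)=-6≡20 → U
G(6): 3·(6−19)=-39≡13 → N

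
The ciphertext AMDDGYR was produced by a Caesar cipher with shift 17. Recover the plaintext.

JVMMPHA

A(0): 0−17=-17≡9 → J
M(12): 12−17=-5≡21 → V
D(3): 3−17=-14≡12 → M
D(3): 3−17=-14≡12 → M
G(6): 6−17=-11≡15 → P
Y(24): 24−17=7 → H
R(17): 17−17=0 → A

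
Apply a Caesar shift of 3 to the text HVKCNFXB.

KYNFQIAE

H(7): 7+3=10 → K
V(21): 21+3=24 → Y
K(10): 10+3=13 → N
C(2): 2+3=5 → F
N(13): 13+3=16 → Q
F(5): 5+3=8 → I
X(23): 23+3=26≡0 → A
B(1): 1+3=4 → E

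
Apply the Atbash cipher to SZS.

HAH

S(18) → H(7)
Z(25) → A(0)
S(18) → H(7)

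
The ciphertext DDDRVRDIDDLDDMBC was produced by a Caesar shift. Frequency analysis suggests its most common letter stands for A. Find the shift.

3

The most frequent ciphertext letter is D (appears 8 times).
D is position 3; A is position 0.
Shift = 3.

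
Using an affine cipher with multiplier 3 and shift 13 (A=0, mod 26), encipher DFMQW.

WCXJB

D(3): 3·3+13=22 → W
F(5): 3·5+13=28≡2 → C
M(12): 3·12+13=49≡23 → X
Q(16): 3·16+13=61≡9 → J
W(22): 3·22+13=79≡1 → B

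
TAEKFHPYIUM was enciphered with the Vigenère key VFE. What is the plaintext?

Repeat the key across the ciphertext: VFEVFEVFEVF
T(19)−V(21): -2≡24 → Y
A(0)−F(5): -5≡21 → V
E(4)−E(4): 0 → A
K(10)−V(21): -11≡15 → P
F(5)−F(5): 0 → A
H(7)−E(4): 3 → D
P(15)−V(21): -6≡20 → U
Y(24)−F(5): 19 → T
I(8)−E(4): 4 → E
U(20)−V(21): -1≡25 → Z
M(12)−F(5): 7 → H

YVAPADUTEZH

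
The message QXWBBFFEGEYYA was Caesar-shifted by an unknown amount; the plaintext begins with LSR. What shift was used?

5

From the crib: Q(16)−L(11)=5, so the shift is 5.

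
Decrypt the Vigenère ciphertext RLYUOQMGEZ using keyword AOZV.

RXZZOCNLEL

Repeat the key across the ciphertext: AOZVAOZVAO
R(17)−A(0): 17 → R
L(11)−O(14): -3≡23 → X
Y(24)−Z(25): -1≡25 → Z
U(20)−V(21): -1≡25 → Z
O(14)−A(0): 14 → O
Q(16)−O(14): 2 → C
M(12)−Z(25): -13≡13 → N
G(6)−V(21): -15≡11 → L
E(4)−A(0): 4 → E
Z(25)−O(14): 11 → L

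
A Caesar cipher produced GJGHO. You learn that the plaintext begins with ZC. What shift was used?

From the crib: G(6)−Z(25)=-19≡7, so the shift is 7.

7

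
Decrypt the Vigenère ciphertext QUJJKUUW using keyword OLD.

Repeat the key across the ciphertext: OLDOLDOL
Q(16)−O(14): 2 → C
U(20)−L(11): 9 → J
J(9)−D(3): 6 → G
J(9)−O(14): -5≡21 → V
K(10)−L(11): -1≡25 → Z
U(20)−D(3): 17 → R
U(20)−O(14): 6 → G
W(22)−L(11): 11 → L

CJGVZRGL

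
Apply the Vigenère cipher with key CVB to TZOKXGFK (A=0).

VUPMSHHF

Repeat the key across the message: CVBCVBCV
T(19)+C(2): 21 → V
Z(25)+V(21): 46≡20 → U
O(14)+B(1): 15 → P
K(10)+C(2): 12 → M
X(23)+V(21): 44≡18 → S
G(6)+B(1): 7 → H
F(5)+C(2): 7 → H
K(10)+V(21): 31≡5 → F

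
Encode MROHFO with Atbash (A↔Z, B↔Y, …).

NILSUL

M(12) → N(13)
R(17) → I(8)
O(14) → L(11)
H(7) → S(18)
F(5) → U(20)
O(14) → L(11)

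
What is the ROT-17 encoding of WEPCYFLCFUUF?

W(22): 22+17=39≡13 → N
E(4): 4+17=21 → V
P(15): 15+17=32≡6 → G
C(2): 2+17=19 → T
Y(24): 24+17=41≡15 → P
F(5): 5+17=22 → W
L(11): 11+17=28≡2 → C
C(2): 2+17=19 → T
F(5): 5+17=22 → W
U(20): 20+17=37≡11 → L
U(20): 20+17=37≡11 → L
F(5): 5+17=22 → W

NVGTPWCTWLLW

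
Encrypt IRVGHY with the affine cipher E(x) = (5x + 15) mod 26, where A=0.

I(8): 5·8+15=55≡3 → D
R(17): 5·17+15=100≡22 → W
V(21): 5·21+15=120≡16 → Q
G(6): 5·6+15=45≡19 → T
H(7): 5·7+15=50≡24 → Y
Y(24): 5·24+15=135≡5 → F

DWQTYF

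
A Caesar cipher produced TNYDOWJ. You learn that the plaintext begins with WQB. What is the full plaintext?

WQBGRZM

From the crib: T(19)−W(22)=-3≡23, so the shift is 23.
Subtract 23 from each ciphertext letter:
T(19): 19−23=-4≡22 → W
N(13): 13−23=-10≡16 → Q
Y(24): 24−23=1 → B
D(3): 3−23=-20≡6 → G
O(14): 14−23=-9≡17 → R
W(22): 22−23=-1≡25 → Z
J(9): 9−23=-14≡12 → M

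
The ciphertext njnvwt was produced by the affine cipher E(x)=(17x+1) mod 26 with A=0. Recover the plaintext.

qcqspy

The inverse of 17 mod 26 is 23, since 17·23=391≡1. Apply D(y)=23·(y−1) mod 26:
n(13): 23·(13−1)=276≡16 → q
j(9): 23·(9−1)=184≡2 → c
n(13): 23·(13−1)=276≡16 → q
v(21): 23·(21−1)=460≡18 → s
w(22): 23·(22−1)=483≡15 → p
t(19): 23·(19−1)=414≡24 → y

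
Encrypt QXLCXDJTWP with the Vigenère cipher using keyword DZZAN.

TWKCKGISWC

Repeat the key across the message: DZZANDZZAN
Q(16)+D(3): 19 → T
X(23)+Z(25): 48≡22 → W
L(11)+Z(25): 36≡10 → K
C(2)+A(0): 2 → C
X(23)+N(13): 36≡10 → K
D(3)+D(3): 6 → G
J(9)+Z(25): 34≡8 → I
T(19)+Z(25): 44≡18 → S
W(22)+A(0): 22 → W
P(15)+N(13): 28≡2 → C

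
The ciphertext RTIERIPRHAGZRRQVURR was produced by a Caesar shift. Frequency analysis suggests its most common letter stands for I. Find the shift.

9

The most frequent ciphertext letter is R (appears 7 times).
R is position 17; I is position 8.
Shift = 9.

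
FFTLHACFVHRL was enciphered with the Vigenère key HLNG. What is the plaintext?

YUGFAPPZOWEF

Repeat the key across the ciphertext: HLNGHLNGHLNG
F(5)−H(7): -2≡24 → Y
F(5)−L(11): -6≡20 → U
T(19)−N(13): 6 → G
L(11)−G(6): 5 → F
H(7)−H(7): 0 → A
A(0)−L(11): -11≡15 → P
C(2)−N(13): -11≡15 → P
F(5)−G(6): -1≡25 → Z
V(21)−H(7): 14 → O
H(7)−L(11): -4≡22 → W
R(17)−N(13): 4 → E
L(11)−G(6): 5 → F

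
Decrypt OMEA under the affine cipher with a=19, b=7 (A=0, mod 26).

The inverse of 19 mod 26 is 11, since 19·11=209≡1. Apply D(y)=11·(y−7) mod 26:
O(14): 11·(14−7)=77≡25 → Z
M(12): 11·(12−7)=55≡3 → D
E(4): 11·(4−7)=-33≡19 → T
A(0): 11·(0−7)=-77≡1 → B

ZDTB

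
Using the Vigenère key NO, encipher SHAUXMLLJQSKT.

FVNIKAYZWEFYG

Repeat the key across the message: NONONONONONON
S(18)+N(13): 31≡5 → F
H(7)+O(14): 21 → V
A(0)+N(13): 13 → N
U(20)+O(14): 34≡8 → I
X(23)+N(13): 36≡10 → K
M(12)+O(14): 26≡0 → A
L(11)+N(13): 24 → Y
L(11)+O(14): 25 → Z
J(9)+N(13): 22 → W
Q(16)+O(14): 30≡4 → E
S(18)+N(13): 31≡5 → F
K(10)+O(14): 24 → Y
T(19)+N(13): 32≡6 → G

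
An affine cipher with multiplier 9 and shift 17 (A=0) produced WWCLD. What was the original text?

The inverse of 9 mod 26 is 3, since 9·3=27≡1. Apply D(y)=3·(y−17) mod 26:
W(22): 3·(22−17)=15 → P
W(22): 3·(22−17)=15 → P
C(2): 3·(2−17)=-45≡7 → H
L(11): 3·(11−17)=-18≡8 → I
D(3): 3·(3−17)=-42≡10 → K

PPHIK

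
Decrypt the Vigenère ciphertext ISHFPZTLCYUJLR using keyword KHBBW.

Repeat the key across the ciphertext: KHBBWKHBBWKHBB
I(8)−K(10): -2≡24 → Y
S(18)−H(7): 11 → L
H(7)−B(1): 6 → G
F(5)−B(1): 4 → E
P(15)−W(22): -7≡19 → T
Z(25)−K(10): 15 → P
T(19)−H(7): 12 → M
L(11)−B(1): 10 → K
C(2)−B(1): 1 → B
Y(24)−W(22): 2 → C
U(20)−K(10): 10 → K
J(9)−H(7): 2 → C
L(11)−B(1): 10 → K
R(17)−B(1): 16 → Q

YLGETPMKBCKCKQ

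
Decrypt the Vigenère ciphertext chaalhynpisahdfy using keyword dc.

zfxyifvlmgpyebcw

Repeat the key across the ciphertext: dcdcdcdcdcdcdcdc
c(2)−d(3): -1≡25 → z
h(7)−c(2): 5 → f
a(0)−d(3): -3≡23 → x
a(0)−c(2): -2≡24 → y
l(11)−d(3): 8 → i
h(7)−c(2): 5 → f
y(24)−d(3): 21 → v
n(13)−c(2): 11 → l
p(15)−d(3): 12 → m
i(8)−c(2): 6 → g
s(18)−d(3): 15 → p
a(0)−c(2): -2≡24 → y
h(7)−d(3): 4 → e
d(3)−c(2): 1 → b
f(5)−d(3): 2 → c
y(24)−c(2): 22 → w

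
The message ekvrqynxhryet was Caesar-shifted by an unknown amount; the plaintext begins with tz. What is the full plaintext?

tzkgfncmwgnti

From the crib: e(4)−t(19)=-15≡11, so the shift is 11.
Subtract 11 from each ciphertext letter:
e(4): 4−11=-7≡19 → t
k(10): 10−11=-1≡25 → z
v(21): 21−11=10 → k
r(17): 17−11=6 → g
q(16): 16−11=5 → f
y(24): 24−11=13 → n
n(13): 13−11=2 → c
x(23): 23−11=12 → m
h(7): 7−11=-4≡22 → w
r(17): 17−11=6 → g
y(24): 24−11=13 → n
e(4): 4−11=-7≡19 → t
t(19): 19−11=8 → i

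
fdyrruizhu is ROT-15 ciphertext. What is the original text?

qojccftksf

f(5): 5−15=-10≡16 → q
d(3): 3−15=-12≡14 → o
y(24): 24−15=9 → j
r(17): 17−15=2 → c
r(17): 17−15=2 → c
u(20): 20−15=5 → f
i(8): 8−15=-7≡19 → t
z(25): 25−15=10 → k
h(7): 7−15=-8≡18 → s
u(20): 20−15=5 → f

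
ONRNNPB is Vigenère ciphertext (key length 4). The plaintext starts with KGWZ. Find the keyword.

EHVO

Subtract each crib letter from the matching ciphertext letter (mod 26):
O(14)−K(10)=4 → E
N(13)−G(6)=7 → H
R(17)−W(22)=-5≡21 → V
N(13)−Z(25)=-12≡14 → O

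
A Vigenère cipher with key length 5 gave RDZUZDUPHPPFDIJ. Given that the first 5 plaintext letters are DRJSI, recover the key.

Subtract each crib letter from the matching ciphertext letter (mod 26):
R(17)−D(3)=14 → O
D(3)−R(17)=-14≡12 → M
Z(25)−J(9)=16 → Q
U(20)−S(18)=2 → C
Z(25)−I(8)=17 → R

OMQCR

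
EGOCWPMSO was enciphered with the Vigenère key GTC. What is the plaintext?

Repeat the key across the ciphertext: GTCGTCGTC
E(4)−G(6): -2≡24 → Y
G(6)−T(19): -13≡13 → N
O(14)−C(2): 12 → M
C(2)−G(6): -4≡22 → W
W(22)−T(19): 3 → D
P(15)−C(2): 13 → N
M(12)−G(6): 6 → G
S(18)−T(19): -1≡25 → Z
O(14)−C(2): 12 → M

YNMWDNGZM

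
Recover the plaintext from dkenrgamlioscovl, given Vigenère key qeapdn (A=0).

Repeat the key across the ciphertext: qeapdnqeapdnqeap
d(3)−q(16): -13≡13 → n
k(10)−e(4): 6 → g
e(4)−a(0): 4 → e
n(13)−p(15): -2≡24 → y
r(17)−d(3): 14 → o
g(6)−n(13): -7≡19 → t
a(0)−q(16): -16≡10 → k
m(12)−e(4): 8 → i
l(11)−a(0): 11 → l
i(8)−p(15): -7≡19 → t
o(14)−d(3): 11 → l
s(18)−n(13): 5 → f
c(2)−q(16): -14≡12 → m
o(14)−e(4): 10 → k
v(21)−a(0): 21 → v
l(11)−p(15): -4≡22 → w

ngeyotkiltlfmkvw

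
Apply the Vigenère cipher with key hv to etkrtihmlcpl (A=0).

Repeat the key across the message: hvhvhvhvhvhv
e(4)+h(7): 11 → l
t(19)+v(21): 40≡14 → o
k(10)+h(7): 17 → r
r(17)+v(21): 38≡12 → m
t(19)+h(7): 26≡0 → a
i(8)+v(21): 29≡3 → d
h(7)+h(7): 14 → o
m(12)+v(21): 33≡7 → h
l(11)+h(7): 18 → s
c(2)+v(21): 23 → x
p(15)+h(7): 22 → w
l(11)+v(21): 32≡6 → g

lormadohsxwg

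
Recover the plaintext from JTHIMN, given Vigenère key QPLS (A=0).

Repeat the key across the ciphertext: QPLSQP
J(9)−Q(16): -7≡19 → T
T(19)−P(15): 4 → E
H(7)−L(11): -4≡22 → W
I(8)−S(18): -10≡16 → Q
M(12)−Q(16): -4≡22 → W
N(13)−P(15): -2≡24 → Y

TEWQWY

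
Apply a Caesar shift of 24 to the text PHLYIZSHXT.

NFJWGXQFVR

P(15): 15+24=39≡13 → N
H(7): 7+24=31≡5 → F
L(11): 11+24=35≡9 → J
Y(24): 24+24=48≡22 → W
I(8): 8+24=32≡6 → G
Z(25): 25+24=49≡23 → X
S(18): 18+24=42≡16 → Q
H(7): 7+24=31≡5 → F
X(23): 23+24=47≡21 → V
T(19): 19+24=43≡17 → R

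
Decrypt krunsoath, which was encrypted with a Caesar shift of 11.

zgjchdpiw

k(10): 10−11=-1≡25 → z
r(17): 17−11=6 → g
u(20): 20−11=9 → j
n(13): 13−11=2 → c
s(18): 18−11=7 → h
o(14): 14−11=3 → d
a(0): 0−11=-11≡15 → p
t(19): 19−11=8 → i
h(7): 7−11=-4≡22 → w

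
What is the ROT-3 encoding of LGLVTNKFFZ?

L(11): 11+3=14 → O
G(6): 6+3=9 → J
L(11): 11+3=14 → O
V(21): 21+3=24 → Y
T(19): 19+3=22 → W
N(13): 13+3=16 → Q
K(10): 10+3=13 → N
F(5): 5+3=8 → I
F(5): 5+3=8 → I
Z(25): 25+3=28≡2 → C

OJOYWQNIIC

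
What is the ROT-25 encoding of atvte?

a(0): 0+25=25 → z
t(19): 19+25=44≡18 → s
v(21): 21+25=46≡20 → u
t(19): 19+25=44≡18 → s
e(4): 4+25=29≡3 → d

zsusd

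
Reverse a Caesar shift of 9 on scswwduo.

jtjnnulf

s(18): 18−9=9 → j
c(2): 2−9=-7≡19 → t
s(18): 18−9=9 → j
w(22): 22−9=13 → n
w(22): 22−9=13 → n
d(3): 3−9=-6≡20 → u
u(20): 20−9=11 → l
o(14): 14−9=5 → f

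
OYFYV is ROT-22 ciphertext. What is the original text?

O(14): 14−22=-8≡18 → S
Y(24): 24−22=2 → C
F(5): 5−22=-17≡9 → J
Y(24): 24−22=2 → C
V(21): 21−22=-1≡25 → Z

SCJCZ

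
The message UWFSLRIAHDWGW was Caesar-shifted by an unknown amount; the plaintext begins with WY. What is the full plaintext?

From the crib: U(20)−W(22)=-2≡24, so the shift is 24.
Subtract 24 from each ciphertext letter:
U(20): 20−24=-4≡22 → W
W(22): 22−24=-2≡24 → Y
F(5): 5−24=-19≡7 → H
S(18): 18−24=-6≡20 → U
L(11): 11−24=-13≡13 → N
R(17): 17−24=-7≡19 → T
I(8): 8−24=-16≡10 → K
A(0): 0−24=-24≡2 → C
H(7): 7−24=-17≡9 → J
D(3): 3−24=-21≡5 → F
W(22): 22−24=-2≡24 → Y
G(6): 6−24=-18≡8 → I
W(22): 22−24=-2≡24 → Y

WYHUNTKCJFYIY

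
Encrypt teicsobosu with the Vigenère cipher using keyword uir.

nmzwafvwjo

Repeat the key across the message: uiruiruiru
t(19)+u(20): 39≡13 → n
e(4)+i(8): 12 → m
i(8)+r(17): 25 → z
c(2)+u(20): 22 → w
s(18)+i(8): 26≡0 → a
o(14)+r(17): 31≡5 → f
b(1)+u(20): 21 → v
o(14)+i(8): 22 → w
s(18)+r(17): 35≡9 → j
u(20)+u(20): 40≡14 → o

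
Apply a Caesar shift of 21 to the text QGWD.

LBRY

Q(16): 16+21=37≡11 → L
G(6): 6+21=27≡1 → B
W(22): 22+21=43≡17 → R
D(3): 3+21=24 → Y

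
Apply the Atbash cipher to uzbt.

u(20) → f(5)
z(25) → a(0)
b(1) → y(24)
t(19) → g(6)

fayg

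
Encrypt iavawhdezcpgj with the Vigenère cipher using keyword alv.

Repeat the key across the message: alvalvalvalva
i(8)+a(0): 8 → i
a(0)+l(11): 11 → l
v(21)+v(21): 42≡16 → q
a(0)+a(0): 0 → a
w(22)+l(11): 33≡7 → h
h(7)+v(21): 28≡2 → c
d(3)+a(0): 3 → d
e(4)+l(11): 15 → p
z(25)+v(21): 46≡20 → u
c(2)+a(0): 2 → c
p(15)+l(11): 26≡0 → a
g(6)+v(21): 27≡1 → b
j(9)+a(0): 9 → j

ilqahcdpucabj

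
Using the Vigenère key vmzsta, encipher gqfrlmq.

Repeat the key across the message: vmzstav
g(6)+v(21): 27≡1 → b
q(16)+m(12): 28≡2 → c
f(5)+z(25): 30≡4 → e
r(17)+s(18): 35≡9 → j
l(11)+t(19): 30≡4 → e
m(12)+a(0): 12 → m
q(16)+v(21): 37≡11 → l

bcejeml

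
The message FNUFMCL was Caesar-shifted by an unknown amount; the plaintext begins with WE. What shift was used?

9

From the crib: F(5)−W(22)=-17≡9, so the shift is 9.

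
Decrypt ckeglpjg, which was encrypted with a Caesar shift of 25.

c(2): 2−25=-23≡3 → d
k(10): 10−25=-15≡11 → l
e(4): 4−25=-21≡5 → f
g(6): 6−25=-19≡7 → h
l(11): 11−25=-14≡12 → m
p(15): 15−25=-10≡16 → q
j(9): 9−25=-16≡10 → k
g(6): 6−25=-19≡7 → h

dlfhmqkh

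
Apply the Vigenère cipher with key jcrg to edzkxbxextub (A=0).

nfqqgdokgvlh

Repeat the key across the message: jcrgjcrgjcrg
e(4)+j(9): 13 → n
d(3)+c(2): 5 → f
z(25)+r(17): 42≡16 → q
k(10)+g(6): 16 → q
x(23)+j(9): 32≡6 → g
b(1)+c(2): 3 → d
x(23)+r(17): 40≡14 → o
e(4)+g(6): 10 → k
x(23)+j(9): 32≡6 → g
t(19)+c(2): 21 → v
u(20)+r(17): 37≡11 → l
b(1)+g(6): 7 → h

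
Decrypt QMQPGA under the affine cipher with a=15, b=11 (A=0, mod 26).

JHJCRB

The inverse of 15 mod 26 is 7, since 15·7=105≡1. Apply D(y)=7·(y−11) mod 26:
Q(16): 7·(16−11)=35≡9 → J
M(12): 7·(12−11)=7 → H
Q(16): 7·(16−11)=35≡9 → J
P(15): 7·(15−11)=28≡2 → C
G(6): 7·(6−11)=-35≡17 → R
A(0): 7·(0−11)=-77≡1 → B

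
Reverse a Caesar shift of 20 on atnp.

gztv

a(0): 0−20=-20≡6 → g
t(19): 19−20=-1≡25 → z
n(13): 13−20=-7≡19 → t
p(15): 15−20=-5≡21 → v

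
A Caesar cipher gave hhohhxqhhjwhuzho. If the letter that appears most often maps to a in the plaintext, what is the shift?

7

The most frequent ciphertext letter is h (appears 8 times).
h is position 7; a is position 0.
Shift = 7.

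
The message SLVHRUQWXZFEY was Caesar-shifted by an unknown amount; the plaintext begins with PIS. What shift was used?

From the crib: S(18)−P(15)=3, so the shift is 3.

3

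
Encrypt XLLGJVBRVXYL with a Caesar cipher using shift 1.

X(23): 23+1=24 → Y
L(11): 11+1=12 → M
L(11): 11+1=12 → M
G(6): 6+1=7 → H
J(9): 9+1=10 → K
V(21): 21+1=22 → W
B(1): 1+1=2 → C
R(17): 17+1=18 → S
V(21): 21+1=22 → W
X(23): 23+1=24 → Y
Y(24): 24+1=25 → Z
L(11): 11+1=12 → M

YMMHKWCSWYZM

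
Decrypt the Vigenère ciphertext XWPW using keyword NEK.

Repeat the key across the ciphertext: NEKN
X(23)−N(13): 10 → K
W(22)−E(4): 18 → S
P(15)−K(10): 5 → F
W(22)−N(13): 9 → J

KSFJ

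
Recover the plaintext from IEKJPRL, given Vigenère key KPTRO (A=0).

Repeat the key across the ciphertext: KPTROKP
I(8)−K(10): -2≡24 → Y
E(4)−P(15): -11≡15 → P
K(10)−T(19): -9≡17 → R
J(9)−R(17): -8≡18 → S
P(15)−O(14): 1 → B
R(17)−K(10): 7 → H
L(11)−P(15): -4≡22 → W

YPRSBHW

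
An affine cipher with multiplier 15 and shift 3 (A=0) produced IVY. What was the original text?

The inverse of 15 mod 26 is 7, since 15·7=105≡1. Apply D(y)=7·(y−3) mod 26:
I(8): 7·(8−3)=35≡9 → J
V(21): 7·(21−3)=126≡22 → W
Y(24): 7·(24−3)=147≡17 → R

JWR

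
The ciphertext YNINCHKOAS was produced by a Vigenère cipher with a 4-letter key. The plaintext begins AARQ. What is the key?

Subtract each crib letter from the matching ciphertext letter (mod 26):
Y(24)−A(0)=24 → Y
N(13)−A(0)=13 → N
I(8)−R(17)=-9≡17 → R
N(13)−Q(16)=-3≡23 → X

YNRX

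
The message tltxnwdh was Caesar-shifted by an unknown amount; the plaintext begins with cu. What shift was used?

From the crib: t(19)−c(2)=17, so the shift is 17.

17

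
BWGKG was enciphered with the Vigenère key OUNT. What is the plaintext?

NCTRS

Repeat the key across the ciphertext: OUNTO
B(1)−O(14): -13≡13 → N
W(22)−U(20): 2 → C
G(6)−N(13): -7≡19 → T
K(10)−T(19): -9≡17 → R
G(6)−O(14): -8≡18 → S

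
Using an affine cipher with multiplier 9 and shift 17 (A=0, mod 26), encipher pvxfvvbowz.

p(15): 9·15+17=152≡22 → w
v(21): 9·21+17=206≡24 → y
x(23): 9·23+17=224≡16 → q
f(5): 9·5+17=62≡10 → k
v(21): 9·21+17=206≡24 → y
v(21): 9·21+17=206≡24 → y
b(1): 9·1+17=26≡0 → a
o(14): 9·14+17=143≡13 → n
w(22): 9·22+17=215≡7 → h
z(25): 9·25+17=242≡8 → i

wyqkyyanhi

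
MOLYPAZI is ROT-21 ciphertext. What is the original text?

M(12): 12−21=-9≡17 → R
O(14): 14−21=-7≡19 → T
L(11): 11−21=-10≡16 → Q
Y(24): 24−21=3 → D
P(15): 15−21=-6≡20 → U
A(0): 0−21=-21≡5 → F
Z(25): 25−21=4 → E
I(8): 8−21=-13≡13 → N

RTQDUFEN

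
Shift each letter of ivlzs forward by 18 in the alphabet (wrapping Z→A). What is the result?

andrk

i(8): 8+18=26≡0 → a
v(21): 21+18=39≡13 → n
l(11): 11+18=29≡3 → d
z(25): 25+18=43≡17 → r
s(18): 18+18=36≡10 → k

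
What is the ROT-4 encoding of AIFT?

EMJX

A(0): 0+4=4 → E
I(8): 8+4=12 → M
F(5): 5+4=9 → J
T(19): 19+4=23 → X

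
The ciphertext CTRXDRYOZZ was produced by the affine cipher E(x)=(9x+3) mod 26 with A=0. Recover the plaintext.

XWQIAQLHOO

The inverse of 9 mod 26 is 3, since 9·3=27≡1. Apply D(y)=3·(y−3) mod 26:
C(2): 3·(2−3)=-3≡23 → X
T(19): 3·(19−3)=48≡22 → W
R(17): 3·(17−3)=42≡16 → Q
X(23): 3·(23−3)=60≡8 → I
D(3): 3·(3−3)=0 → A
R(17): 3·(17−3)=42≡16 → Q
Y(24): 3·(24−3)=63≡11 → L
O(14): 3·(14−3)=33≡7 → H
Z(25): 3·(25−3)=66≡14 → O
Z(25): 3·(25−3)=66≡14 → O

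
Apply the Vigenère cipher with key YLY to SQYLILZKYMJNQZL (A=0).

QBWJTJXVWKULOKJ

Repeat the key across the message: YLYYLYYLYYLYYLY
S(18)+Y(24): 42≡16 → Q
Q(16)+L(11): 27≡1 → B
Y(24)+Y(24): 48≡22 → W
L(11)+Y(24): 35≡9 → J
I(8)+L(11): 19 → T
L(11)+Y(24): 35≡9 → J
Z(25)+Y(24): 49≡23 → X
K(10)+L(11): 21 → V
Y(24)+Y(24): 48≡22 → W
M(12)+Y(24): 36≡10 → K
J(9)+L(11): 20 → U
N(13)+Y(24): 37≡11 → L
Q(16)+Y(24): 40≡14 → O
Z(25)+L(11): 36≡10 → K
L(11)+Y(24): 35≡9 → J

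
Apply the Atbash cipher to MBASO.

M(12) → N(13)
B(1) → Y(24)
A(0) → Z(25)
S(18) → H(7)
O(14) → L(11)

NYZHL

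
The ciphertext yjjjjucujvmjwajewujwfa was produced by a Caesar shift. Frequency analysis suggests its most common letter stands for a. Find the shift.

The most frequent ciphertext letter is j (appears 8 times).
j is position 9; a is position 0.
Shift = 9.

9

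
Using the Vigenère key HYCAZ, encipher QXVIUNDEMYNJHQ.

XVXITUBGMXUHJQ

Repeat the key across the message: HYCAZHYCAZHYCA
Q(16)+H(7): 23 → X
X(23)+Y(24): 47≡21 → V
V(21)+C(2): 23 → X
I(8)+A(0): 8 → I
U(20)+Z(25): 45≡19 → T
N(13)+H(7): 20 → U
D(3)+Y(24): 27≡1 → B
E(4)+C(2): 6 → G
M(12)+A(0): 12 → M
Y(24)+Z(25): 49≡23 → X
N(13)+H(7): 20 → U
J(9)+Y(24): 33≡7 → H
H(7)+C(2): 9 → J
Q(16)+A(0): 16 → Q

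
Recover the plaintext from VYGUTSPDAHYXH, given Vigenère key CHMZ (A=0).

Repeat the key across the ciphertext: CHMZCHMZCHMZC
V(21)−C(2): 19 → T
Y(24)−H(7): 17 → R
G(6)−M(12): -6≡20 → U
U(20)−Z(25): -5≡21 → V
T(19)−C(2): 17 → R
S(18)−H(7): 11 → L
P(15)−M(12): 3 → D
D(3)−Z(25): -22≡4 → E
A(0)−C(2): -2≡24 → Y
H(7)−H(7): 0 → A
Y(24)−M(12): 12 → M
X(23)−Z(25): -2≡24 → Y
H(7)−C(2): 5 → F

TRUVRLDEYAMYF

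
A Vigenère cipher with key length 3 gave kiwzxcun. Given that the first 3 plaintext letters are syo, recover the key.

ski

Subtract each crib letter from the matching ciphertext letter (mod 26):
k(10)−s(18)=-8≡18 → s
i(8)−y(24)=-16≡10 → k
w(22)−o(14)=8 → i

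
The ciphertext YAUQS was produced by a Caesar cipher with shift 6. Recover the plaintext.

SUOKM

Y(24): 24−6=18 → S
A(0): 0−6=-6≡20 → U
U(20): 20−6=14 → O
Q(16): 16−6=10 → K
S(18): 18−6=12 → M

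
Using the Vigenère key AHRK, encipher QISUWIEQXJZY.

Repeat the key across the message: AHRKAHRKAHRK
Q(16)+A(0): 16 → Q
I(8)+H(7): 15 → P
S(18)+R(17): 35≡9 → J
U(20)+K(10): 30≡4 → E
W(22)+A(0): 22 → W
I(8)+H(7): 15 → P
E(4)+R(17): 21 → V
Q(16)+K(10): 26≡0 → A
X(23)+A(0): 23 → X
J(9)+H(7): 16 → Q
Z(25)+R(17): 42≡16 → Q
Y(24)+K(10): 34≡8 → I

QPJEWPVAXQQI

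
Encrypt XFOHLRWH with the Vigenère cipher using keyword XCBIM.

UHPPXOYI

Repeat the key across the message: XCBIMXCB
X(23)+X(23): 46≡20 → U
F(5)+C(2): 7 → H
O(14)+B(1): 15 → P
H(7)+I(8): 15 → P
L(11)+M(12): 23 → X
R(17)+X(23): 40≡14 → O
W(22)+C(2): 24 → Y
H(7)+B(1): 8 → I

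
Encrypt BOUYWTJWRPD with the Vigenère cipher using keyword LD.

Repeat the key across the message: LDLDLDLDLDL
B(1)+L(11): 12 → M
O(14)+D(3): 17 → R
U(20)+L(11): 31≡5 → F
Y(24)+D(3): 27≡1 → B
W(22)+L(11): 33≡7 → H
T(19)+D(3): 22 → W
J(9)+L(11): 20 → U
W(22)+D(3): 25 → Z
R(17)+L(11): 28≡2 → C
P(15)+D(3): 18 → S
D(3)+L(11): 14 → O

MRFBHWUZCSO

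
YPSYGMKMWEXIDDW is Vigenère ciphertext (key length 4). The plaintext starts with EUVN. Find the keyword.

UVXL

Subtract each crib letter from the matching ciphertext letter (mod 26):
Y(24)−E(4)=20 → U
P(15)−U(20)=-5≡21 → V
S(18)−V(21)=-3≡23 → X
Y(24)−N(13)=11 → L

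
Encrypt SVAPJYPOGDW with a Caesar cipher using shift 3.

VYDSMBSRJGZ

S(18): 18+3=21 → V
V(21): 21+3=24 → Y
A(0): 0+3=3 → D
P(15): 15+3=18 → S
J(9): 9+3=12 → M
Y(24): 24+3=27≡1 → B
P(15): 15+3=18 → S
O(14): 14+3=17 → R
G(6): 6+3=9 → J
D(3): 3+3=6 → G
W(22): 22+3=25 → Z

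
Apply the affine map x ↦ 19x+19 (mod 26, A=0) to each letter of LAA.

UTT

L(11): 19·11+19=228≡20 → U
A(0): 19·0+19=19 → T
A(0): 19·0+19=19 → T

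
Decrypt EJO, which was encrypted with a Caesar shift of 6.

YDI

E(4): 4−6=-2≡24 → Y
J(9): 9−6=3 → D
O(14): 14−6=8 → I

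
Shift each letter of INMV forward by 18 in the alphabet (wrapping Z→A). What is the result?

AFEN

I(8): 8+18=26≡0 → A
N(13): 13+18=31≡5 → F
M(12): 12+18=30≡4 → E
V(21): 21+18=39≡13 → N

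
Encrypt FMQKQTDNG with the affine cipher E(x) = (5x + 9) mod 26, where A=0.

F(5): 5·5+9=34≡8 → I
M(12): 5·12+9=69≡17 → R
Q(16): 5·16+9=89≡11 → L
K(10): 5·10+9=59≡7 → H
Q(16): 5·16+9=89≡11 → L
T(19): 5·19+9=104≡0 → A
D(3): 5·3+9=24 → Y
N(13): 5·13+9=74≡22 → W
G(6): 5·6+9=39≡13 → N

IRLHLAYWN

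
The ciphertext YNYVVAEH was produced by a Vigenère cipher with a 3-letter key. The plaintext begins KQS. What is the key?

Subtract each crib letter from the matching ciphertext letter (mod 26):
Y(24)−K(10)=14 → O
N(13)−Q(16)=-3≡23 → X
Y(24)−S(18)=6 → G

OXG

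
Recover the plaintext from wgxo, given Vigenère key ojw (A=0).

Repeat the key across the ciphertext: ojwo
w(22)−o(14): 8 → i
g(6)−j(9): -3≡23 → x
x(23)−w(22): 1 → b
o(14)−o(14): 0 → a

ixba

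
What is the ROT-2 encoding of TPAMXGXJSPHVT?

VRCOZIZLURJXV

T(19): 19+2=21 → V
P(15): 15+2=17 → R
A(0): 0+2=2 → C
M(12): 12+2=14 → O
X(23): 23+2=25 → Z
G(6): 6+2=8 → I
X(23): 23+2=25 → Z
J(9): 9+2=11 → L
S(18): 18+2=20 → U
P(15): 15+2=17 → R
H(7): 7+2=9 → J
V(21): 21+2=23 → X
T(19): 19+2=21 → V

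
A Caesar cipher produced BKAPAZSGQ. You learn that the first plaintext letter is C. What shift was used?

From the crib: B(1)−C(2)=-1≡25, so the shift is 25.

25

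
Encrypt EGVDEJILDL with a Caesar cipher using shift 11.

PRGOPUTWOW

E(4): 4+11=15 → P
G(6): 6+11=17 → R
V(21): 21+11=32≡6 → G
D(3): 3+11=14 → O
E(4): 4+11=15 → P
J(9): 9+11=20 → U
I(8): 8+11=19 → T
L(11): 11+11=22 → W
D(3): 3+11=14 → O
L(11): 11+11=22 → W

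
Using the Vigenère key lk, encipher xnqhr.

ixbrc

Repeat the key across the message: lklkl
x(23)+l(11): 34≡8 → i
n(13)+k(10): 23 → x
q(16)+l(11): 27≡1 → b
h(7)+k(10): 17 → r
r(17)+l(11): 28≡2 → c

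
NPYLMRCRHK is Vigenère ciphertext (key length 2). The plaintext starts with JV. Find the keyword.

Subtract each crib letter from the matching ciphertext letter (mod 26):
N(13)−J(9)=4 → E
P(15)−V(21)=-6≡20 → U

EU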